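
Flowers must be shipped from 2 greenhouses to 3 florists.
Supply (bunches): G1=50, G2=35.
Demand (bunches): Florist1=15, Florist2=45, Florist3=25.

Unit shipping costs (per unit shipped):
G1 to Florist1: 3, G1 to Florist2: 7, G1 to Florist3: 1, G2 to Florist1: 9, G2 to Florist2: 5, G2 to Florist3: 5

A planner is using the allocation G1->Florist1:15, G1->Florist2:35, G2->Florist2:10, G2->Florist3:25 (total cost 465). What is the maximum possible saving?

Current plan cost = 15·3 + 35·7 + 10·5 + 25·5 = 465.
Optimal plan:
  G1->Florist1: 15 × 3 = 45
  G1->Florist2: 10 × 7 = 70
  G1->Florist3: 25 × 1 = 25
  G2->Florist2: 35 × 5 = 175
Optimal cost = 315.
Saving = 465 − 315 = 150.

150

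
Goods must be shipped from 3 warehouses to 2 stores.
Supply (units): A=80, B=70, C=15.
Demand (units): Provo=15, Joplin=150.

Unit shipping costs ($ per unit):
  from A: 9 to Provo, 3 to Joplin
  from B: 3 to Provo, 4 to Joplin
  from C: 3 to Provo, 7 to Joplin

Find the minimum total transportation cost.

565

Optimal allocation:
  A–Joplin: 80 units
  B–Joplin: 70 units
  C–Provo: 15 units
Total cost = $565.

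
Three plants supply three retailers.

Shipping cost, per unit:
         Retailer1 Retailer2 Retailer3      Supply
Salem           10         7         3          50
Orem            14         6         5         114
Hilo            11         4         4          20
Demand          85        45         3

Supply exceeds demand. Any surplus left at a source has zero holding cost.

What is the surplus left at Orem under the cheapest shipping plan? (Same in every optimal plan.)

Minimum-cost shipments:
  Salem–Retailer1: 50 × 10 = 500
  Orem–Retailer1: 15 × 14 = 210
  Orem–Retailer2: 45 × 6 = 270
  Orem–Retailer3: 3 × 5 = 15
  Hilo–Retailer1: 20 × 11 = 220
Total cost = 1215.
Orem ships 63 of its 114, leaving 51.

51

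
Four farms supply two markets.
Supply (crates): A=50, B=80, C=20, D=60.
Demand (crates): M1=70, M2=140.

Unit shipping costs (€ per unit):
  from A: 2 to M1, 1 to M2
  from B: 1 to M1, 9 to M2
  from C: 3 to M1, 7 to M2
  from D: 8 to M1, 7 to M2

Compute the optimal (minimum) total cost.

770

One minimum-cost allocation:
  A–M2: 50 × €1 = €50
  B–M1: 70 × €1 = €70
  B–M2: 10 × €9 = €90
  C–M2: 20 × €7 = €140
  D–M2: 60 × €7 = €420
Total = 50 + 70 + 90 + 140 + 420 = €770.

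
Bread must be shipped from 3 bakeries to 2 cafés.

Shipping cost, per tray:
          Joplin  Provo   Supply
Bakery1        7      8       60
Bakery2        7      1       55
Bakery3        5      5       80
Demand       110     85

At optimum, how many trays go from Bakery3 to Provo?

The minimum-cost plan:
  Bakery1→Joplin: 60 trays
  Bakery2→Provo: 55 trays
  Bakery3→Joplin: 50 trays
  Bakery3→Provo: 30 trays
Total cost = 875.
So Bakery3→Provo carries 30 trays.

30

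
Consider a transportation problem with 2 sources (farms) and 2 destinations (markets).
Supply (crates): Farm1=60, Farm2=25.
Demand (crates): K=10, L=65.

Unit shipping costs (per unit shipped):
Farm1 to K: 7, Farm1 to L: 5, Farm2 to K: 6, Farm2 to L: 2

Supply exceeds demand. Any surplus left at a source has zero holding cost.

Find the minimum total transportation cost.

320

One minimum-cost allocation:
  Farm1 to K: 10 crates
  Farm1 to L: 40 crates
  Farm2 to L: 25 crates
Total cost = 320.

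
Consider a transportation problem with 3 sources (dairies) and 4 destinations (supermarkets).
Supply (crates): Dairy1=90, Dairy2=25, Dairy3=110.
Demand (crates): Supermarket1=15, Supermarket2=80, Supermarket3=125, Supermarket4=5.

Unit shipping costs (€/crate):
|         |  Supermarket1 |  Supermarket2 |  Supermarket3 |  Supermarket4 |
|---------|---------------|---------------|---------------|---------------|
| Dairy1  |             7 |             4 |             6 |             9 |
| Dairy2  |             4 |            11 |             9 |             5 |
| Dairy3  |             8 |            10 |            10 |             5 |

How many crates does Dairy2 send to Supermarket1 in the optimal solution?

15

The minimum-cost plan:
  Dairy1 to Supermarket2: 80 × €4 = €320
  Dairy1 to Supermarket3: 10 × €6 = €60
  Dairy2 to Supermarket1: 15 × €4 = €60
  Dairy2 to Supermarket3: 10 × €9 = €90
  Dairy3 to Supermarket3: 105 × €10 = €1050
  Dairy3 to Supermarket4: 5 × €5 = €25
Total cost = €1605.
So Dairy2→Supermarket1 carries 15 crates.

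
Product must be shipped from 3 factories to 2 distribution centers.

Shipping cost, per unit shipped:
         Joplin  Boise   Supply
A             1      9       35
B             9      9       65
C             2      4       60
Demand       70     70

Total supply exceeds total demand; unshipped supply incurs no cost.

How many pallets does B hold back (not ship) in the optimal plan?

An optimal plan:
  A->Joplin: 35 × 1 = 35
  B->Boise: 45 × 9 = 405
  C->Joplin: 35 × 2 = 70
  C->Boise: 25 × 4 = 100
Total cost = 610.
B ships 45 of its 65, leaving 20.

20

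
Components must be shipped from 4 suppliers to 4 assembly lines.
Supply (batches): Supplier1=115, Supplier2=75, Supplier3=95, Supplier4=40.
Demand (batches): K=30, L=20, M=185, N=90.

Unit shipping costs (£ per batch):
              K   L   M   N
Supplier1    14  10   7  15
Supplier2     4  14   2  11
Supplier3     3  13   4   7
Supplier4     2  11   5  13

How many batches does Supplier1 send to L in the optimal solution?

Optimal shipments:
  Supplier1->L: 20 × £10 = £200
  Supplier1->M: 95 × £7 = £665
  Supplier2->M: 75 × £2 = £150
  Supplier3->M: 5 × £4 = £20
  Supplier3->N: 90 × £7 = £630
  Supplier4->K: 30 × £2 = £60
  Supplier4->M: 10 × £5 = £50
Total cost = £1775.
So Supplier1→L carries 20 batches.

20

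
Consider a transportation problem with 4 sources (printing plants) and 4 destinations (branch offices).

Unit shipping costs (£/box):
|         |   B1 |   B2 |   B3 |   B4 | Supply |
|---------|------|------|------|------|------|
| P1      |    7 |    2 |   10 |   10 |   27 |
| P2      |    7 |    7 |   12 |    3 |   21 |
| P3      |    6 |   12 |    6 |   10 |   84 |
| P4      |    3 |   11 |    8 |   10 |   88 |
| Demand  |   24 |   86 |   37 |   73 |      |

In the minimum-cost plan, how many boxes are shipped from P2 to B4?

21

The minimum-cost plan:
  P1 to B2: 27 × £2 = £54
  P2 to B4: 21 × £3 = £63
  P3 to B3: 37 × £6 = £222
  P3 to B4: 47 × £10 = £470
  P4 to B1: 24 × £3 = £72
  P4 to B2: 59 × £11 = £649
  P4 to B4: 5 × £10 = £50
Total cost = £1580.
So P2→B4 carries 21 boxes.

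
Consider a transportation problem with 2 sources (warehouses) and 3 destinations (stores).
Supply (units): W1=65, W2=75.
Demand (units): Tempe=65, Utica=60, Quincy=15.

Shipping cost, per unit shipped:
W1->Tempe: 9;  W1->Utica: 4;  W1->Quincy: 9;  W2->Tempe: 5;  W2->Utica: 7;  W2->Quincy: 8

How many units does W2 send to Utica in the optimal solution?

0

Solving gives:
  W1–Utica: 60 × 4 = 240
  W1–Quincy: 5 × 9 = 45
  W2–Tempe: 65 × 5 = 325
  W2–Quincy: 10 × 8 = 80
Total cost = 690.
The route W2→Utica is not used.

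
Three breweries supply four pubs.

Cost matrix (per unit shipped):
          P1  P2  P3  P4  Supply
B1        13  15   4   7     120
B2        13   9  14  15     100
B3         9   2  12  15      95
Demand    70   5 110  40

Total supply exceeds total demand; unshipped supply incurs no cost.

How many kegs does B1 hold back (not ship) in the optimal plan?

Minimum-cost shipments:
  B1->P3: 110 × 4 = 440
  B1->P4: 10 × 7 = 70
  B2->P4: 10 × 15 = 150
  B3->P1: 70 × 9 = 630
  B3->P2: 5 × 2 = 10
  B3->P4: 20 × 15 = 300
Total cost = 1600.
B1 ships 120 of its 120, leaving 0.

0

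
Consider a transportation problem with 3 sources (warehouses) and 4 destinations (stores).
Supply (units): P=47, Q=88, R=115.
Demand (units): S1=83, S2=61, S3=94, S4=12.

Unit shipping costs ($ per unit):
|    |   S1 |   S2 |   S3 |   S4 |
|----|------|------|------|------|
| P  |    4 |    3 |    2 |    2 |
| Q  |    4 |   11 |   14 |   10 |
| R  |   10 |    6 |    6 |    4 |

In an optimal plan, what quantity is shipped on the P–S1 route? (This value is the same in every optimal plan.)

Optimal shipments:
  P→S3: 47 × $2 = $94
  Q→S1: 83 × $4 = $332
  Q→S2: 5 × $11 = $55
  R→S2: 56 × $6 = $336
  R→S3: 47 × $6 = $282
  R→S4: 12 × $4 = $48
Total cost = $1147.
The route P→S1 is not used.

0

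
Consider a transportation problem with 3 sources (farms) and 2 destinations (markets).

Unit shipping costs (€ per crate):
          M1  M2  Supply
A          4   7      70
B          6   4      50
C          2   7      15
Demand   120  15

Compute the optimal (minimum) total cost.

One minimum-cost allocation:
  A→M1: 70 crates
  B→M1: 35 crates
  B→M2: 15 crates
  C→M1: 15 crates
Total cost = €580.
(Supply check: A ships 70; B ships 50; C ships 15.)

580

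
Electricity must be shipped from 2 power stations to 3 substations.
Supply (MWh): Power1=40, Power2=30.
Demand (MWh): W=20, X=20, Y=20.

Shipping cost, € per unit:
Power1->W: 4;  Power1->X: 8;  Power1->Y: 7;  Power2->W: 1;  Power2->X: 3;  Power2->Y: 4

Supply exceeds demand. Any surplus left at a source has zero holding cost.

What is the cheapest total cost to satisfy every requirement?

One minimum-cost allocation:
  Power1→W: 20 × €4 = €80
  Power1→Y: 10 × €7 = €70
  Power2→X: 20 × €3 = €60
  Power2→Y: 10 × €4 = €40
Total = 80 + 70 + 60 + 40 = €250.

250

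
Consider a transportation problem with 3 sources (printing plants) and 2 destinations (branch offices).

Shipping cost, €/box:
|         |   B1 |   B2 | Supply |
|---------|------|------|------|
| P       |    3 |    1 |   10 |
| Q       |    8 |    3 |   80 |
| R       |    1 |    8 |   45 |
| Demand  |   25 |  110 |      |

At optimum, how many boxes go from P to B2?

10

The minimum-cost plan:
  P->B2: 10 × €1 = €10
  Q->B2: 80 × €3 = €240
  R->B1: 25 × €1 = €25
  R->B2: 20 × €8 = €160
Total cost = €435.
So P→B2 carries 10 boxes.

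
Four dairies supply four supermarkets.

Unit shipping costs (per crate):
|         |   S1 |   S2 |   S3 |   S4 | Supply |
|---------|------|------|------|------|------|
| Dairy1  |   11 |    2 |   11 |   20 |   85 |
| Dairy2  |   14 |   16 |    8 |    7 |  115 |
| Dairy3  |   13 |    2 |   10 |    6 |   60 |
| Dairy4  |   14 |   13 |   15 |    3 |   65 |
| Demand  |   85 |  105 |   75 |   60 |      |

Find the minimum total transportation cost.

2060

An optimal shipping plan:
  Dairy1–S1: 40 crates
  Dairy1–S2: 45 crates
  Dairy2–S1: 40 crates
  Dairy2–S3: 75 crates
  Dairy3–S2: 60 crates
  Dairy4–S1: 5 crates
  Dairy4–S4: 60 crates
Total cost = 2060.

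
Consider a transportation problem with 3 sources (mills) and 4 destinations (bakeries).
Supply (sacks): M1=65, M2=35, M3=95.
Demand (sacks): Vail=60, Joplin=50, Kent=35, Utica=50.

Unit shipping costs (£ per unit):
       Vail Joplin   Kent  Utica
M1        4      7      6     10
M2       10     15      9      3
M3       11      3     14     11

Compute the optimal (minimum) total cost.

1080

An optimal shipping plan:
  M1->Vail: 30 × £4 = £120
  M1->Kent: 35 × £6 = £210
  M2->Utica: 35 × £3 = £105
  M3->Vail: 30 × £11 = £330
  M3->Joplin: 50 × £3 = £150
  M3->Utica: 15 × £11 = £165
Total = 120 + 210 + 105 + 330 + 150 + 165 = £1080.
(Supply check: M1 ships 65; M2 ships 35; M3 ships 95.)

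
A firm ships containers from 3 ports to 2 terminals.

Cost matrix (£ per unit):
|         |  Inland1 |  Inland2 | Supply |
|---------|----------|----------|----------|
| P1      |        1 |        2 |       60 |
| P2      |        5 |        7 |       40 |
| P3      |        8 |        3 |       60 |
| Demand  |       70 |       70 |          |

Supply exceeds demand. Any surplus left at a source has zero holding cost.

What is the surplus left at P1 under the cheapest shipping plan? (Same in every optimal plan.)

0

Minimum-cost shipments:
  P1–Inland1: 50 TEU
  P1–Inland2: 10 TEU
  P2–Inland1: 20 TEU
  P3–Inland2: 60 TEU
Total cost = £350.
P1 ships 60 of its 60, leaving 0.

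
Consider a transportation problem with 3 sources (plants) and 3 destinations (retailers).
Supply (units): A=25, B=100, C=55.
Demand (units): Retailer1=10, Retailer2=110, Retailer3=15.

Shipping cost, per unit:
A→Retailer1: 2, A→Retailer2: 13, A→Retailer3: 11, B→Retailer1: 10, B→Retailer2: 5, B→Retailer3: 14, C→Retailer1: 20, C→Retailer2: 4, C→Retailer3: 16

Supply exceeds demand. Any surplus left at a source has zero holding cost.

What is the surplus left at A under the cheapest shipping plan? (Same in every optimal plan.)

0

An optimal plan:
  A to Retailer1: 10 units
  A to Retailer3: 15 units
  B to Retailer2: 55 units
  C to Retailer2: 55 units
Total cost = 680.
A ships 25 of its 25, leaving 0.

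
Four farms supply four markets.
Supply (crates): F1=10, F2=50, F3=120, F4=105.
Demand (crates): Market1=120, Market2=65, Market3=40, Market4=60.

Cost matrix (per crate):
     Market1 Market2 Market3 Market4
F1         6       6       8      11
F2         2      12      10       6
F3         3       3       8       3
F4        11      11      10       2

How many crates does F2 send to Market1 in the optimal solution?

Optimal shipments:
  F1–Market2: 10 crates
  F2–Market1: 50 crates
  F3–Market1: 65 crates
  F3–Market2: 55 crates
  F4–Market1: 5 crates
  F4–Market3: 40 crates
  F4–Market4: 60 crates
Total cost = 1095.
So F2→Market1 carries 50 crates.

50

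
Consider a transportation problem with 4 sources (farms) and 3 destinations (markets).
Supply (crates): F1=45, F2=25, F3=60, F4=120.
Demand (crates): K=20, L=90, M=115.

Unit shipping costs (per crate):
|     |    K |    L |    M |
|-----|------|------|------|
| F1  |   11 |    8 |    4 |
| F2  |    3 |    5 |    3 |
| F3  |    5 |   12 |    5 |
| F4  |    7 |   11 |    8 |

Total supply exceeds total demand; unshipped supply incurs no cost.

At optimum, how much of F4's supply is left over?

25

Minimum-cost shipments:
  F1 to M: 45 × 4 = 180
  F2 to L: 25 × 5 = 125
  F3 to M: 60 × 5 = 300
  F4 to K: 20 × 7 = 140
  F4 to L: 65 × 11 = 715
  F4 to M: 10 × 8 = 80
Total cost = 1540.
F4 ships 95 of its 120, leaving 25.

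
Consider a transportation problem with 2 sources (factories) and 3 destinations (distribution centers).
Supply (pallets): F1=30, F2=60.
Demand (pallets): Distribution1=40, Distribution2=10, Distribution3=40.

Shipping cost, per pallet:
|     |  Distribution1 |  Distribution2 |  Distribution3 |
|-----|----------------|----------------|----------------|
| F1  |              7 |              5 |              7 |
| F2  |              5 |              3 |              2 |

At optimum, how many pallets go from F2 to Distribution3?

The minimum-cost plan:
  F1->Distribution1: 30 × 7 = 210
  F2->Distribution1: 10 × 5 = 50
  F2->Distribution2: 10 × 3 = 30
  F2->Distribution3: 40 × 2 = 80
Total cost = 370.
So F2→Distribution3 carries 40 pallets.

40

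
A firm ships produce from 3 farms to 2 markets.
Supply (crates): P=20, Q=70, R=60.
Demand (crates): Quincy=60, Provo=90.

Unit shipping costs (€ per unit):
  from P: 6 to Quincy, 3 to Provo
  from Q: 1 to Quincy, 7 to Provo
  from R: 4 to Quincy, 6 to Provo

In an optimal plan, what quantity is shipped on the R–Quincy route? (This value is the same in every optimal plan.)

0

Optimal shipments:
  P->Provo: 20 × €3 = €60
  Q->Quincy: 60 × €1 = €60
  Q->Provo: 10 × €7 = €70
  R->Provo: 60 × €6 = €360
Total cost = €550.
The route R→Quincy is not used.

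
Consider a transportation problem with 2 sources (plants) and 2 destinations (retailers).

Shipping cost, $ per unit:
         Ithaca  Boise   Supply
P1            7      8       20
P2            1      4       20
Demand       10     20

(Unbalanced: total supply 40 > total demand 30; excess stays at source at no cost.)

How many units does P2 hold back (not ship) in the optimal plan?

0

An optimal plan:
  P1->Boise: 10 units
  P2->Ithaca: 10 units
  P2->Boise: 10 units
Total cost = $130.
P2 ships 20 of its 20, leaving 0.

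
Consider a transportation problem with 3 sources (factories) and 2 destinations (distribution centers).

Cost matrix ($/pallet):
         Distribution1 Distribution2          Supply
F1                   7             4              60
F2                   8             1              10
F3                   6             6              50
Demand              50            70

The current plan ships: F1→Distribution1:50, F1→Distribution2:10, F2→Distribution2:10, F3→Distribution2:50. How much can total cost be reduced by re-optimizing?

150

Current plan cost = 50·7 + 10·4 + 10·1 + 50·6 = $700.
Optimal plan:
  F1->Distribution2: 60 × $4 = $240
  F2->Distribution2: 10 × $1 = $10
  F3->Distribution1: 50 × $6 = $300
Optimal cost = $550.
Saving = 700 − 550 = $150.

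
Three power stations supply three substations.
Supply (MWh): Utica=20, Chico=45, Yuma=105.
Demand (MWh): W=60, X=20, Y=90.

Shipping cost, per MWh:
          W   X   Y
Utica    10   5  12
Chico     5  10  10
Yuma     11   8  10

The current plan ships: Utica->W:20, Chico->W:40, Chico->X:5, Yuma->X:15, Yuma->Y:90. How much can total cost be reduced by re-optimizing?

Current plan cost = 20·10 + 40·5 + 5·10 + 15·8 + 90·10 = 1470.
Optimal plan:
  Utica–X: 20 × 5 = 100
  Chico–W: 45 × 5 = 225
  Yuma–W: 15 × 11 = 165
  Yuma–Y: 90 × 10 = 900
Optimal cost = 1390.
Saving = 1470 − 1390 = 80.

80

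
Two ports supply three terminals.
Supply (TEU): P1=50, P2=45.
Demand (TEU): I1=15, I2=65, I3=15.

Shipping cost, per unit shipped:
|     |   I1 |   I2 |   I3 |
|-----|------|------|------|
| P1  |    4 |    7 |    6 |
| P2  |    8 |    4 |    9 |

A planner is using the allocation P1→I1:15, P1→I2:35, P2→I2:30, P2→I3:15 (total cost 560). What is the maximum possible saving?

90

Current plan cost = 15·4 + 35·7 + 30·4 + 15·9 = 560.
Optimal plan:
  P1 to I1: 15 × 4 = 60
  P1 to I2: 20 × 7 = 140
  P1 to I3: 15 × 6 = 90
  P2 to I2: 45 × 4 = 180
Optimal cost = 470.
Saving = 560 − 470 = 90.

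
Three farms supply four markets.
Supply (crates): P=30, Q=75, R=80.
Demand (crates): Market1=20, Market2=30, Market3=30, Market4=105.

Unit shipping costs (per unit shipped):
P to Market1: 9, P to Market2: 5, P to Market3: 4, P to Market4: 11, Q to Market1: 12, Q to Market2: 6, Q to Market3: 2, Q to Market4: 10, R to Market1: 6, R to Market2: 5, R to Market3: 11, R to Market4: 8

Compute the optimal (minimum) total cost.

One minimum-cost allocation:
  P->Market2: 30 × 5 = 150
  Q->Market3: 30 × 2 = 60
  Q->Market4: 45 × 10 = 450
  R->Market1: 20 × 6 = 120
  R->Market4: 60 × 8 = 480
Total = 150 + 60 + 450 + 120 + 480 = 1260.

1260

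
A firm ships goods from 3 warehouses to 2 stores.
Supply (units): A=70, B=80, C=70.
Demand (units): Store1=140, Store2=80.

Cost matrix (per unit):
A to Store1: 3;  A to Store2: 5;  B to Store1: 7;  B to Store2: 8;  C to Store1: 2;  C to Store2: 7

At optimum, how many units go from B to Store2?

Solving gives:
  A->Store1: 70 × 3 = 210
  B->Store2: 80 × 8 = 640
  C->Store1: 70 × 2 = 140
Total cost = 990.
So B→Store2 carries 80 units.

80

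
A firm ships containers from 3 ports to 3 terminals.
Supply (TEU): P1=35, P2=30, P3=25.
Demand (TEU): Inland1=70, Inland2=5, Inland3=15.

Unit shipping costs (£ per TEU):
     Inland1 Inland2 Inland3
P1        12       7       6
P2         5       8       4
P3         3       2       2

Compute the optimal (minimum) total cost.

An optimal shipping plan:
  P1–Inland1: 15 × £12 = £180
  P1–Inland2: 5 × £7 = £35
  P1–Inland3: 15 × £6 = £90
  P2–Inland1: 30 × £5 = £150
  P3–Inland1: 25 × £3 = £75
Total = 180 + 35 + 90 + 150 + 75 = £530.

530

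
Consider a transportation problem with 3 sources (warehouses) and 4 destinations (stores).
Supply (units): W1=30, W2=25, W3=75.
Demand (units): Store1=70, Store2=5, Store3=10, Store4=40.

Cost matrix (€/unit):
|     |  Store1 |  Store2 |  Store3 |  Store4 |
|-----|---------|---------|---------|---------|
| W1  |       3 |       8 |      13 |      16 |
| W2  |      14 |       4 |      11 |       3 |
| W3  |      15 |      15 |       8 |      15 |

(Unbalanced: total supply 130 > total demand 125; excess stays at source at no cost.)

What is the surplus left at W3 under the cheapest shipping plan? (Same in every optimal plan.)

Minimum-cost shipments:
  W1 to Store1: 30 units
  W2 to Store4: 25 units
  W3 to Store1: 40 units
  W3 to Store2: 5 units
  W3 to Store3: 10 units
  W3 to Store4: 15 units
Total cost = €1145.
W3 ships 70 of its 75, leaving 5.

5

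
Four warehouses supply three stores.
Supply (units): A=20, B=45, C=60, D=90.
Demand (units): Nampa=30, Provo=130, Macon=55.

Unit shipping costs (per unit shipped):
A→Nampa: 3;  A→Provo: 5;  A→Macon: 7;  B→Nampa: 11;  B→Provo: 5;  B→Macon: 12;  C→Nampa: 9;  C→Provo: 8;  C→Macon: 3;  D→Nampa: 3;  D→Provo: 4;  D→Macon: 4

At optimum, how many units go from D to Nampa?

Optimal shipments:
  A–Nampa: 20 × 3 = 60
  B–Provo: 45 × 5 = 225
  C–Provo: 5 × 8 = 40
  C–Macon: 55 × 3 = 165
  D–Nampa: 10 × 3 = 30
  D–Provo: 80 × 4 = 320
Total cost = 840.
So D→Nampa carries 10 units.

10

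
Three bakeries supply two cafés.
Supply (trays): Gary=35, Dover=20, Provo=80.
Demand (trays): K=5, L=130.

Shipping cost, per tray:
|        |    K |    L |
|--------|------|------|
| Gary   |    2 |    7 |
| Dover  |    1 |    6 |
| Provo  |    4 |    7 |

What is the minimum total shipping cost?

An optimal shipping plan:
  Gary->K: 5 × 2 = 10
  Gary->L: 30 × 7 = 210
  Dover->L: 20 × 6 = 120
  Provo->L: 80 × 7 = 560
Total = 10 + 210 + 120 + 560 = 900.
(Supply check: Gary ships 35; Dover ships 20; Provo ships 80.)

900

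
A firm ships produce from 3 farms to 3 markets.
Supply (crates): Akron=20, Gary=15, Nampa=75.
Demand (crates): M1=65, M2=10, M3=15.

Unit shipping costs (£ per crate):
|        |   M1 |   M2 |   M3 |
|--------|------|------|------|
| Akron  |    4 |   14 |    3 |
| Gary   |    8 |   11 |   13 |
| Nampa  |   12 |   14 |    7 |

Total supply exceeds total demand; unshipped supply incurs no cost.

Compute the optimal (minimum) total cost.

805

One minimum-cost allocation:
  Akron->M1: 20 crates
  Gary->M1: 15 crates
  Nampa->M1: 30 crates
  Nampa->M2: 10 crates
  Nampa->M3: 15 crates
Total cost = £805.
(Supply check: Akron ships 20; Gary ships 15; Nampa ships 55.)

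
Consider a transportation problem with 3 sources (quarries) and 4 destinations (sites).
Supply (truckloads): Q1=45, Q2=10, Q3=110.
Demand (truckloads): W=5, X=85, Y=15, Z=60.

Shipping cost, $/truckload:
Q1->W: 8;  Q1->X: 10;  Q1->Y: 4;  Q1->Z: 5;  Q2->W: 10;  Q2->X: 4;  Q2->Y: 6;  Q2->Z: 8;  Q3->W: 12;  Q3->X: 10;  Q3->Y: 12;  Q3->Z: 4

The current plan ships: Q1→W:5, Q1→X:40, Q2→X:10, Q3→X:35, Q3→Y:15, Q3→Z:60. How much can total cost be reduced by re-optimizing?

Current plan cost = 5·8 + 40·10 + 10·4 + 35·10 + 15·12 + 60·4 = $1250.
Optimal plan:
  Q1->W: 5 × $8 = $40
  Q1->X: 25 × $10 = $250
  Q1->Y: 15 × $4 = $60
  Q2->X: 10 × $4 = $40
  Q3->X: 50 × $10 = $500
  Q3->Z: 60 × $4 = $240
Optimal cost = $1130.
Saving = 1250 − 1130 = $120.

120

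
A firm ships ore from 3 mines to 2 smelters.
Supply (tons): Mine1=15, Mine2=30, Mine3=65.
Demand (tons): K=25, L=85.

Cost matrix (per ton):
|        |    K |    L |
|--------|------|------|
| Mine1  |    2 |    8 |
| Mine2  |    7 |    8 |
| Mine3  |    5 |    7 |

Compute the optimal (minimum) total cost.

705

An optimal shipping plan:
  Mine1 to K: 15 × 2 = 30
  Mine2 to L: 30 × 8 = 240
  Mine3 to K: 10 × 5 = 50
  Mine3 to L: 55 × 7 = 385
Total = 30 + 240 + 50 + 385 = 705.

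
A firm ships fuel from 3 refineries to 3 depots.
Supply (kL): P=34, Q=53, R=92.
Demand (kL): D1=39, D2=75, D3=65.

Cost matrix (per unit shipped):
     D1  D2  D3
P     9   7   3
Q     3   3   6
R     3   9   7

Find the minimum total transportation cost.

793

One minimum-cost allocation:
  P–D3: 34 × 3 = 102
  Q–D2: 53 × 3 = 159
  R–D1: 39 × 3 = 117
  R–D2: 22 × 9 = 198
  R–D3: 31 × 7 = 217
Total = 102 + 159 + 117 + 198 + 217 = 793.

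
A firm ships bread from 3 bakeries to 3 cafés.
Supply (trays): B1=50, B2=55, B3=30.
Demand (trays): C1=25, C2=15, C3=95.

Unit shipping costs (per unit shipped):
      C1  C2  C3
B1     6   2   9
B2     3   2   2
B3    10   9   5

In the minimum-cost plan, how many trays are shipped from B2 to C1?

0

The minimum-cost plan:
  B1→C1: 25 × 6 = 150
  B1→C2: 15 × 2 = 30
  B1→C3: 10 × 9 = 90
  B2→C3: 55 × 2 = 110
  B3→C3: 30 × 5 = 150
Total cost = 530.
The route B2→C1 is not used.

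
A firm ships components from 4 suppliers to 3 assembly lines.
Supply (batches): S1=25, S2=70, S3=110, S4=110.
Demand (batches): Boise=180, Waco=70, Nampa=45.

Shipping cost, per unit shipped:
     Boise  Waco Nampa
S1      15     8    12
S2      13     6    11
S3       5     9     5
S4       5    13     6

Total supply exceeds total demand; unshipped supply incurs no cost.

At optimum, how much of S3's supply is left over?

An optimal plan:
  S1->Nampa: 5 × 12 = 60
  S2->Waco: 70 × 6 = 420
  S3->Boise: 70 × 5 = 350
  S3->Nampa: 40 × 5 = 200
  S4->Boise: 110 × 5 = 550
Total cost = 1580.
S3 ships 110 of its 110, leaving 0.

0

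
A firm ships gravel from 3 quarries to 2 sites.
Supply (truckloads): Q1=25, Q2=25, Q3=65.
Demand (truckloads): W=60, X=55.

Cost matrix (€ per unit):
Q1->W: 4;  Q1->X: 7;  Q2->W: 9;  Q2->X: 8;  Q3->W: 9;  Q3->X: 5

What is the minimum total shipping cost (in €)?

690

A cheapest plan:
  Q1–W: 25 truckloads
  Q2–W: 25 truckloads
  Q3–W: 10 truckloads
  Q3–X: 55 truckloads
Total cost = €690.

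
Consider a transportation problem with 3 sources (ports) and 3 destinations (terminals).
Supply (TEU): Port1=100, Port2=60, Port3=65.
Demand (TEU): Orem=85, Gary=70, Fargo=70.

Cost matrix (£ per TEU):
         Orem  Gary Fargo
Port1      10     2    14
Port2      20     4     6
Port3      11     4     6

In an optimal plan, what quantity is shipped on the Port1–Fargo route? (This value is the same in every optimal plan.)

Optimal shipments:
  Port1->Orem: 30 × £10 = £300
  Port1->Gary: 70 × £2 = £140
  Port2->Fargo: 60 × £6 = £360
  Port3->Orem: 55 × £11 = £605
  Port3->Fargo: 10 × £6 = £60
Total cost = £1465.
The route Port1→Fargo is not used.

0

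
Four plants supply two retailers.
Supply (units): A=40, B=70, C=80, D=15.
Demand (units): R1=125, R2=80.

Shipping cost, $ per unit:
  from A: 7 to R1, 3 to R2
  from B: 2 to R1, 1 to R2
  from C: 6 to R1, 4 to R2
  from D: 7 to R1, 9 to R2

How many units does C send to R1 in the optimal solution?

The minimum-cost plan:
  A to R2: 40 × $3 = $120
  B to R1: 70 × $2 = $140
  C to R1: 40 × $6 = $240
  C to R2: 40 × $4 = $160
  D to R1: 15 × $7 = $105
Total cost = $765.
So C→R1 carries 40 units.

40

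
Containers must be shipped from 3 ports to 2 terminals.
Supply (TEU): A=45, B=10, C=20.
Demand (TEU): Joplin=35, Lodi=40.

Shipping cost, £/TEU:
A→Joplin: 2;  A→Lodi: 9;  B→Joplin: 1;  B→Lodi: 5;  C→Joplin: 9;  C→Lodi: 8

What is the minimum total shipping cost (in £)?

An optimal shipping plan:
  A→Joplin: 35 TEU
  A→Lodi: 10 TEU
  B→Lodi: 10 TEU
  C→Lodi: 20 TEU
Total cost = £370.

370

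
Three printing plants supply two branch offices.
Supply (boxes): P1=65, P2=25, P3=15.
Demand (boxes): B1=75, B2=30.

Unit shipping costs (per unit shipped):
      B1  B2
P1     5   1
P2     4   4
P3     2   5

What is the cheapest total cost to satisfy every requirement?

A cheapest plan:
  P1 to B1: 35 × 5 = 175
  P1 to B2: 30 × 1 = 30
  P2 to B1: 25 × 4 = 100
  P3 to B1: 15 × 2 = 30
Total = 175 + 30 + 100 + 30 = 335.
(Supply check: P1 ships 65; P2 ships 25; P3 ships 15.)

335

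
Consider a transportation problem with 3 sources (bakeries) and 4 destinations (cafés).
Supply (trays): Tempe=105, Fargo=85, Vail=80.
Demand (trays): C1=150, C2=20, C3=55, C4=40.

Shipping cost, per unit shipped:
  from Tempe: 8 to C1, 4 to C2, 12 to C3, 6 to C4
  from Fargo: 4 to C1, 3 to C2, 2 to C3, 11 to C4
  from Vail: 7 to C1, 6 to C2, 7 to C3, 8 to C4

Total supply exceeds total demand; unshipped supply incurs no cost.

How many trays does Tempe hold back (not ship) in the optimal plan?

Minimum-cost shipments:
  Tempe→C1: 40 trays
  Tempe→C2: 20 trays
  Tempe→C4: 40 trays
  Fargo→C1: 30 trays
  Fargo→C3: 55 trays
  Vail→C1: 80 trays
Total cost = 1430.
Tempe ships 100 of its 105, leaving 5.

5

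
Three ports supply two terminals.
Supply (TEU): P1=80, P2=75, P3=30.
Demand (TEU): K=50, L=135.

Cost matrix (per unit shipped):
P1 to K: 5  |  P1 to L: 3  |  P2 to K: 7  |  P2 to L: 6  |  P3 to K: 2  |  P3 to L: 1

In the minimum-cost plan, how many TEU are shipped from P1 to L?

Solving gives:
  P1 to L: 80 × 3 = 240
  P2 to K: 50 × 7 = 350
  P2 to L: 25 × 6 = 150
  P3 to L: 30 × 1 = 30
Total cost = 770.
So P1→L carries 80 TEU.

80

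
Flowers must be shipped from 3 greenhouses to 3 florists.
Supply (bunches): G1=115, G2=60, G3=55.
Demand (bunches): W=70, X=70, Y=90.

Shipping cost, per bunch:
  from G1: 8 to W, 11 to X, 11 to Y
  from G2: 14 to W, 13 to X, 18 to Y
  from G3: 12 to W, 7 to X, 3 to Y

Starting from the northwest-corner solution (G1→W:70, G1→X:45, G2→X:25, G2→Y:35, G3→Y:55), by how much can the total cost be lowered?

175

Current plan cost = 70·8 + 45·11 + 25·13 + 35·18 + 55·3 = 2175.
Optimal plan:
  G1 to W: 70 × 8 = 560
  G1 to X: 10 × 11 = 110
  G1 to Y: 35 × 11 = 385
  G2 to X: 60 × 13 = 780
  G3 to Y: 55 × 3 = 165
Optimal cost = 2000.
Saving = 2175 − 2000 = 175.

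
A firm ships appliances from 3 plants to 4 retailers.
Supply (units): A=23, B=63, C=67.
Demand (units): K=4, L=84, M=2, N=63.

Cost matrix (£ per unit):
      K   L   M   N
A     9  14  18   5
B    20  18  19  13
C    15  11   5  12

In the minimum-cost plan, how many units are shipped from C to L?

65

The minimum-cost plan:
  A→K: 4 units
  A→N: 19 units
  B→L: 19 units
  B→N: 44 units
  C→L: 65 units
  C→M: 2 units
Total cost = £1770.
So C→L carries 65 units.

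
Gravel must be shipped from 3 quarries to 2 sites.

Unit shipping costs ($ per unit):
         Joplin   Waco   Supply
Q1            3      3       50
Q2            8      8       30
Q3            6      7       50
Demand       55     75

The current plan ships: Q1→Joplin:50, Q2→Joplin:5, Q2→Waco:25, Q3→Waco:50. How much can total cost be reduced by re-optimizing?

50

Current plan cost = 50·3 + 5·8 + 25·8 + 50·7 = $740.
Optimal plan:
  Q1–Joplin: 5 × $3 = $15
  Q1–Waco: 45 × $3 = $135
  Q2–Waco: 30 × $8 = $240
  Q3–Joplin: 50 × $6 = $300
Optimal cost = $690.
Saving = 740 − 690 = $50.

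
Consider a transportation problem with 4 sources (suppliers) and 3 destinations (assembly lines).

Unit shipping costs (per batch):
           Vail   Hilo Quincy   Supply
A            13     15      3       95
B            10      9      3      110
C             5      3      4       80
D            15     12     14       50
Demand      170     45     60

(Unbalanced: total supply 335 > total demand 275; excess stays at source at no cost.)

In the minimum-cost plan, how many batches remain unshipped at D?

50

Minimum-cost shipments:
  A–Vail: 25 × 13 = 325
  A–Quincy: 60 × 3 = 180
  B–Vail: 110 × 10 = 1100
  C–Vail: 35 × 5 = 175
  C–Hilo: 45 × 3 = 135
Total cost = 1915.
D ships 0 of its 50, leaving 50.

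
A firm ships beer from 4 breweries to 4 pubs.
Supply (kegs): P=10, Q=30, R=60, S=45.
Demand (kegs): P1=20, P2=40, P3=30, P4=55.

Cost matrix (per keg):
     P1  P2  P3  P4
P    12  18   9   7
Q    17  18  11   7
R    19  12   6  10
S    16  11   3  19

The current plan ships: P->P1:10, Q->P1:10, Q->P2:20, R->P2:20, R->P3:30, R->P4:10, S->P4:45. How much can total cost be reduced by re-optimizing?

Current plan cost = 10·12 + 10·17 + 20·18 + 20·12 + 30·6 + 10·10 + 45·19 = 2025.
Optimal plan:
  P to P1: 10 × 12 = 120
  Q to P4: 30 × 7 = 210
  R to P2: 35 × 12 = 420
  R to P4: 25 × 10 = 250
  S to P1: 10 × 16 = 160
  S to P2: 5 × 11 = 55
  S to P3: 30 × 3 = 90
Optimal cost = 1305.
Saving = 2025 − 1305 = 720.

720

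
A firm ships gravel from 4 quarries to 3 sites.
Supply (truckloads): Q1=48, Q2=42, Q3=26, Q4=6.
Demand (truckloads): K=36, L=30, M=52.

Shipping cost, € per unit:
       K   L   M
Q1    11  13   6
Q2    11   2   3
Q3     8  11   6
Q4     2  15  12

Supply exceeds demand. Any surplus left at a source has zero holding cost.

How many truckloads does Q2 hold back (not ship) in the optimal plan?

An optimal plan:
  Q1->K: 4 × €11 = €44
  Q1->M: 40 × €6 = €240
  Q2->L: 30 × €2 = €60
  Q2->M: 12 × €3 = €36
  Q3->K: 26 × €8 = €208
  Q4->K: 6 × €2 = €12
Total cost = €600.
Q2 ships 42 of its 42, leaving 0.

0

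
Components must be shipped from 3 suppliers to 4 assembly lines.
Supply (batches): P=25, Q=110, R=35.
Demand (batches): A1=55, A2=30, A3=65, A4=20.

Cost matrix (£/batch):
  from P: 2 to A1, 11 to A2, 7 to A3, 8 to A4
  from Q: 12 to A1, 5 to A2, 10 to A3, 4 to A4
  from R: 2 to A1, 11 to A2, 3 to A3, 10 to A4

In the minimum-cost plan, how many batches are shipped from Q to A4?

20

Optimal shipments:
  P to A1: 25 × £2 = £50
  Q to A2: 30 × £5 = £150
  Q to A3: 60 × £10 = £600
  Q to A4: 20 × £4 = £80
  R to A1: 30 × £2 = £60
  R to A3: 5 × £3 = £15
Total cost = £955.
So Q→A4 carries 20 batches.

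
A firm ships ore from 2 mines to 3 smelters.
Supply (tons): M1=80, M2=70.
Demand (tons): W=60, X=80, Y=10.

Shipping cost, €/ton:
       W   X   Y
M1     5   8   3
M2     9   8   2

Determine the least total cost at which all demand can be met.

An optimal shipping plan:
  M1→W: 60 × €5 = €300
  M1→X: 20 × €8 = €160
  M2→X: 60 × €8 = €480
  M2→Y: 10 × €2 = €20
Total = 300 + 160 + 480 + 20 = €960.

960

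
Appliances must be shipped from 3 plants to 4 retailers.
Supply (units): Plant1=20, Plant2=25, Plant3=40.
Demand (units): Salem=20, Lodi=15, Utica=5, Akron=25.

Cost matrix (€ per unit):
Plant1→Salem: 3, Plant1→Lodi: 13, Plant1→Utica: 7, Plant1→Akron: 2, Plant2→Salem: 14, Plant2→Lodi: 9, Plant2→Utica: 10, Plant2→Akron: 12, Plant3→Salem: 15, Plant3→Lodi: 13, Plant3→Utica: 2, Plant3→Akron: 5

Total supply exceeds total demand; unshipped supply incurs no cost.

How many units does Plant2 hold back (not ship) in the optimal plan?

10

An optimal plan:
  Plant1→Salem: 20 × €3 = €60
  Plant2→Lodi: 15 × €9 = €135
  Plant3→Utica: 5 × €2 = €10
  Plant3→Akron: 25 × €5 = €125
Total cost = €330.
Plant2 ships 15 of its 25, leaving 10.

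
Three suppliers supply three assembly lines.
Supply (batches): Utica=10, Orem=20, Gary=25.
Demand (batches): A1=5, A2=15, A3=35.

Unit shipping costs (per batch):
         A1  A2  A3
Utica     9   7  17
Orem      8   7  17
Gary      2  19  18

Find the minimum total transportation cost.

An optimal shipping plan:
  Utica to A3: 10 × 17 = 170
  Orem to A2: 15 × 7 = 105
  Orem to A3: 5 × 17 = 85
  Gary to A1: 5 × 2 = 10
  Gary to A3: 20 × 18 = 360
Total = 170 + 105 + 85 + 10 + 360 = 730.

730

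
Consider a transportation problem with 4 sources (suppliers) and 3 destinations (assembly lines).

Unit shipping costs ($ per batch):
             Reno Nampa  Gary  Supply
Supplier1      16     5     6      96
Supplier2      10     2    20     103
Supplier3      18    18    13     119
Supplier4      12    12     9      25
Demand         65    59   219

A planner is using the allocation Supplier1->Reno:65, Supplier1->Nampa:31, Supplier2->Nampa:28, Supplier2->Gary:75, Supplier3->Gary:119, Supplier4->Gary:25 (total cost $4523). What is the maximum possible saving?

1554

Current plan cost = 65·16 + 31·5 + 28·2 + 75·20 + 119·13 + 25·9 = $4523.
Optimal plan:
  Supplier1–Gary: 96 batches
  Supplier2–Reno: 44 batches
  Supplier2–Nampa: 59 batches
  Supplier3–Gary: 119 batches
  Supplier4–Reno: 21 batches
  Supplier4–Gary: 4 batches
Optimal cost = $2969.
Saving = 4523 − 2969 = $1554.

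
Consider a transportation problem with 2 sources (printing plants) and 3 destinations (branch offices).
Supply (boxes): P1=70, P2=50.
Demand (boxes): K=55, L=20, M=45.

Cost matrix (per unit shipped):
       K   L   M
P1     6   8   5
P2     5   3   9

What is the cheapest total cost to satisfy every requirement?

585

One minimum-cost allocation:
  P1 to K: 25 × 6 = 150
  P1 to M: 45 × 5 = 225
  P2 to K: 30 × 5 = 150
  P2 to L: 20 × 3 = 60
Total = 150 + 225 + 150 + 60 = 585.
(Supply check: P1 ships 70; P2 ships 50.)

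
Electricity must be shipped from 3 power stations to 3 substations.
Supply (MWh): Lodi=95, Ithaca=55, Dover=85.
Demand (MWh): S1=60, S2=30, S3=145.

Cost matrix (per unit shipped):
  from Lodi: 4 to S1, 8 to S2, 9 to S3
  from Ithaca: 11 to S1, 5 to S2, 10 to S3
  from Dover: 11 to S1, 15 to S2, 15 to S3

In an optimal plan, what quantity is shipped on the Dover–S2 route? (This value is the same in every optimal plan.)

0

Solving gives:
  Lodi→S1: 60 MWh
  Lodi→S3: 35 MWh
  Ithaca→S2: 30 MWh
  Ithaca→S3: 25 MWh
  Dover→S3: 85 MWh
Total cost = 2230.
The route Dover→S2 is not used.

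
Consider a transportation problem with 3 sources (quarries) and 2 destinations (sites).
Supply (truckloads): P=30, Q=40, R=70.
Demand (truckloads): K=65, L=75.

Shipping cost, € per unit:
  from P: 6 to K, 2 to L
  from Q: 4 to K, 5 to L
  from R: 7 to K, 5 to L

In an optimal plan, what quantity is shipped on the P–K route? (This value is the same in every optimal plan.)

0

Optimal shipments:
  P→L: 30 truckloads
  Q→K: 40 truckloads
  R→K: 25 truckloads
  R→L: 45 truckloads
Total cost = €620.
The route P→K is not used.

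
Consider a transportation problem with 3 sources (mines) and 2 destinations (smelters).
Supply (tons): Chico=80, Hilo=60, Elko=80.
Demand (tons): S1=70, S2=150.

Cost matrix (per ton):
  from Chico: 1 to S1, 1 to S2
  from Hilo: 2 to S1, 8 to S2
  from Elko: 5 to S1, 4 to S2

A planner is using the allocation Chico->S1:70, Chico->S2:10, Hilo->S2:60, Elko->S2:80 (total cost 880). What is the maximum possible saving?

360

Current plan cost = 70·1 + 10·1 + 60·8 + 80·4 = 880.
Optimal plan:
  Chico–S1: 10 tons
  Chico–S2: 70 tons
  Hilo–S1: 60 tons
  Elko–S2: 80 tons
Optimal cost = 520.
Saving = 880 − 520 = 360.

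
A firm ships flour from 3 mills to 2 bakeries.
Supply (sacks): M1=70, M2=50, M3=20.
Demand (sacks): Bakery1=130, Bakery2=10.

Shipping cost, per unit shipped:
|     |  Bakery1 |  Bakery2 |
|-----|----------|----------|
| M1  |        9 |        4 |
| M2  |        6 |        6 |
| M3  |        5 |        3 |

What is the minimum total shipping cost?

An optimal shipping plan:
  M1–Bakery1: 60 × 9 = 540
  M1–Bakery2: 10 × 4 = 40
  M2–Bakery1: 50 × 6 = 300
  M3–Bakery1: 20 × 5 = 100
Total = 540 + 40 + 300 + 100 = 980.
(Supply check: M1 ships 70; M2 ships 50; M3 ships 20.)

980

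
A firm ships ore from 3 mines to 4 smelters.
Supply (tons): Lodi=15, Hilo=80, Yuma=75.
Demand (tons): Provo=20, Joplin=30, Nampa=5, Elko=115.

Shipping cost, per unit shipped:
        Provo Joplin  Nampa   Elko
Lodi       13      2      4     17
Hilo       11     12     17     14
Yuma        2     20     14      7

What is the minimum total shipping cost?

An optimal shipping plan:
  Lodi–Joplin: 10 × 2 = 20
  Lodi–Nampa: 5 × 4 = 20
  Hilo–Joplin: 20 × 12 = 240
  Hilo–Elko: 60 × 14 = 840
  Yuma–Provo: 20 × 2 = 40
  Yuma–Elko: 55 × 7 = 385
Total = 20 + 20 + 240 + 840 + 40 + 385 = 1545.

1545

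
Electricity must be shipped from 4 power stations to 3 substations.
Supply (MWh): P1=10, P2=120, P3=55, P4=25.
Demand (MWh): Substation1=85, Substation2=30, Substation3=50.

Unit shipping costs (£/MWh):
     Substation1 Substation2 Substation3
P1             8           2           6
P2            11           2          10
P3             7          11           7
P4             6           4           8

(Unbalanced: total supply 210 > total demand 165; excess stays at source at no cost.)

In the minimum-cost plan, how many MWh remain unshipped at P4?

0

An optimal plan:
  P1–Substation3: 10 × £6 = £60
  P2–Substation1: 5 × £11 = £55
  P2–Substation2: 30 × £2 = £60
  P2–Substation3: 40 × £10 = £400
  P3–Substation1: 55 × £7 = £385
  P4–Substation1: 25 × £6 = £150
Total cost = £1110.
P4 ships 25 of its 25, leaving 0.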